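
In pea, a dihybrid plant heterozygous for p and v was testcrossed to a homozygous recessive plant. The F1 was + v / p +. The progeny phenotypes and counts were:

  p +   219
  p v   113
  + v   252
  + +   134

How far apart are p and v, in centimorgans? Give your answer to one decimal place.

34.4 centimorgans

The recombinant classes are + + and p v: 134 + 113 = 247.
Recombination frequency = 247/718 = 0.3440 ≈ 34.4%, i.e. 34.4 centimorgans.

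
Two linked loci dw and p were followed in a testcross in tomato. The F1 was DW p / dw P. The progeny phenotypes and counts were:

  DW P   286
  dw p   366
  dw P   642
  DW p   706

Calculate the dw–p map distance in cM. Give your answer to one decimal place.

32.6 cM

The recombinant classes are DW P and dw p: 286 + 366 = 652.
Recombination frequency = 652/2000 = 0.3260 ≈ 32.6%, i.e. 32.6 cM.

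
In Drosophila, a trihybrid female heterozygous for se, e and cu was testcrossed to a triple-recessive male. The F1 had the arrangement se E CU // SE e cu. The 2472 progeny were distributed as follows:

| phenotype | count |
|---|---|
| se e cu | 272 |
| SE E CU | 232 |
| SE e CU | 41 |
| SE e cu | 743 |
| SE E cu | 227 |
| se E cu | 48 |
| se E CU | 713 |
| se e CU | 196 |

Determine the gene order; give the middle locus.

The two rarest classes, se E cu and SE e CU, are the double crossovers. Comparing them with the parentals, only the cu allele has switched, so cu is the middle locus and the order is e – cu – se.

cu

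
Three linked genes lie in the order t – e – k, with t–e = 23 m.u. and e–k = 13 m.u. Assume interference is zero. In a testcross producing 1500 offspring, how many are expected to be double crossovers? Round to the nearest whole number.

Map distances give recombination frequencies of 0.230 and 0.130 for the two intervals.
With no interference, expected double-crossover frequency = 0.230 × 0.130 = 0.02990.
Expected number = 0.02990 × 1500 = 44.85 ≈ 45.

45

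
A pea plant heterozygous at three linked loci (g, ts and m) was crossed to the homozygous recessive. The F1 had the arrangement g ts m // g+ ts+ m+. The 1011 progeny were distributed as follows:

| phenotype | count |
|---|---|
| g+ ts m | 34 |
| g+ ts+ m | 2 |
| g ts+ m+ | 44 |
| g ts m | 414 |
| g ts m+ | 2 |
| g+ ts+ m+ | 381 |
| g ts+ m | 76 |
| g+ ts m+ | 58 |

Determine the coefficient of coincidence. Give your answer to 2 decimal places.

The two rarest classes, g ts m+ and g+ ts+ m, are the double crossovers. Comparing them with the parentals, only the m allele has switched, so m is the middle locus and the order is ts – m – g.
ts–m: (134 + 4)/1011 = 0.1365; m–g: (78 + 4)/1011 = 0.0811.
Expected DCO frequency = 0.1365 × 0.0811 ≈ 0.01107; observed = 4/1011 ≈ 0.00396.
Coefficient of coincidence = 0.00396/0.01107 ≈ 0.36.

0.36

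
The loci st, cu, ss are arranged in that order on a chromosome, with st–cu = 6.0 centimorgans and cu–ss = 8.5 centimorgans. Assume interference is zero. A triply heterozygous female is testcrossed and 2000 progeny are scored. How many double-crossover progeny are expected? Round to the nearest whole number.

Map distances give recombination frequencies of 0.060 and 0.085 for the two intervals.
With no interference, expected double-crossover frequency = 0.060 × 0.085 = 0.00510.
Expected number = 0.00510 × 2000 = 10.20 ≈ 10.

10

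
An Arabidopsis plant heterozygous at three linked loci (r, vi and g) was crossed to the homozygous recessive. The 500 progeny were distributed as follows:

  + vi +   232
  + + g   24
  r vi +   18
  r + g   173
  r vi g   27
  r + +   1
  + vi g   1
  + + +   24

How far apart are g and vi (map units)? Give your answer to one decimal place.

10.6 map units

The two most frequent reciprocal classes, + vi + and r + g, are the parental types, so the F1 was + vi + / r + g.
The two rarest classes, + vi g and r + +, are the double crossovers. Comparing them with the parentals, only the g allele has switched, so g is the middle locus and the order is vi – g – r.
Crossovers in the vi–g interval produce the single-crossover classes + + + and r vi g (24 + 27 = 51) plus the double crossovers (2).
RF(vi–g) = (51 + 2) / 500 = 53/500 = 0.1060 → 10.6 map units.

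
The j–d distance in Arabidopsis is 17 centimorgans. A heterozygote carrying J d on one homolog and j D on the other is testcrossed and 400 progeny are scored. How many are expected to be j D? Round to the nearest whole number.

A map distance of 17 centimorgans corresponds to a recombination frequency of 0.170.
The F1 is J d / j D, so j D is a parental gamete class with expected frequency (1 − r)/2 = 0.830/2 = 0.4150.
Expected number = 0.4150 × 400 = 166.00 ≈ 166.

166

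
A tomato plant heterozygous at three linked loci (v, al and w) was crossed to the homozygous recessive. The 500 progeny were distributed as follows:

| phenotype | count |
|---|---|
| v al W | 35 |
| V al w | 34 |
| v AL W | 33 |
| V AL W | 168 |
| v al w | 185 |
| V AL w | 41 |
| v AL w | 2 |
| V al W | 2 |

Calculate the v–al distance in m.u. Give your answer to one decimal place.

The two most frequent reciprocal classes, V AL W and v al w, are the parental types, so the F1 was V AL W / v al w.
The two rarest classes, V al W and v AL w, are the double crossovers. Comparing them with the parentals, only the al allele has switched, so al is the middle locus and the order is w – al – v.
Crossovers in the al–v interval produce the single-crossover classes v AL W and V al w (33 + 34 = 67) plus the double crossovers (4).
RF(al–v) = (67 + 4) / 500 = 71/500 = 0.1420 → 14.2 m.u.

14.2 m.u.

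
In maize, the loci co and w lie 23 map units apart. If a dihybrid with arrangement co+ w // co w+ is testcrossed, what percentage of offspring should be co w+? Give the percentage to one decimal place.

38.5%

A map distance of 23 map units corresponds to a recombination frequency of 0.230.
The F1 is co+ w / co w+, so co w+ is a parental gamete class with expected frequency (1 − r)/2 = 0.770/2 = 0.3850.
That is 0.3850 = 38.5% of the progeny.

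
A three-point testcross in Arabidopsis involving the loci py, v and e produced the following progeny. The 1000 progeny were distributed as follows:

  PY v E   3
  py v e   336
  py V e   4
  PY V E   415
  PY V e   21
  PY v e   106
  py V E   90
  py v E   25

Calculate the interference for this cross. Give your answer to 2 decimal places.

0.35

The two most frequent reciprocal classes, py v e and PY V E, are the parental types, so the F1 was py v e / PY V E.
The two rarest classes, py V e and PY v E, are the double crossovers. Comparing them with the parentals, only the v allele has switched, so v is the middle locus and the order is e – v – py.
e–v: (46 + 7)/1000 = 0.0530; v–py: (196 + 7)/1000 = 0.2030.
Expected DCO frequency = 0.0530 × 0.2030 ≈ 0.01076; observed = 7/1000 ≈ 0.00700.
Coefficient of coincidence = 0.00700/0.01076 ≈ 0.65; interference = 1 − 0.65 = 0.35.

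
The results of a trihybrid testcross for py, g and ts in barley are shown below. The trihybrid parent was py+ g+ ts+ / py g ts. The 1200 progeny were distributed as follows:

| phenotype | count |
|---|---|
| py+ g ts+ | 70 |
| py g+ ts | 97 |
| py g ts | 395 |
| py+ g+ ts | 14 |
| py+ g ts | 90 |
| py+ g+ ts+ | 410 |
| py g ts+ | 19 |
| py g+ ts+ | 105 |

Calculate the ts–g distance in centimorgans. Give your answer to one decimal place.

16.7 centimorgans

The two rarest classes, py+ g+ ts and py g ts+, are the double crossovers. Comparing them with the parentals, only the ts allele has switched, so ts is the middle locus and the order is g – ts – py.
Crossovers in the g–ts interval produce the single-crossover classes py+ g ts+ and py g+ ts (70 + 97 = 167) plus the double crossovers (33).
RF(g–ts) = (167 + 33) / 1200 = 200/1200 = 0.1667 → 16.7 centimorgans.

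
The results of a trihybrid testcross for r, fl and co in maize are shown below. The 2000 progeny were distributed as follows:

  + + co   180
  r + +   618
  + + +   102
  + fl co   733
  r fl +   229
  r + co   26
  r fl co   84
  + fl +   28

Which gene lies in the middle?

The two most frequent reciprocal classes, + fl co and r + +, are the parental types, so the F1 was + fl co / r + +.
The two rarest classes, + fl + and r + co, are the double crossovers. Comparing them with the parentals, only the co allele has switched, so co is the middle locus and the order is r – co – fl.

co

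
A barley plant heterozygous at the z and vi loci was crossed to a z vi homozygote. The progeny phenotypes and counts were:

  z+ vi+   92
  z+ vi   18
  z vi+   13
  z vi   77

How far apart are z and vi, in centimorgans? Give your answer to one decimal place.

15.5 centimorgans

The two most frequent classes, z+ vi+ (92) and z vi (77), are the parental types, so the F1 was z+ vi+ / z vi.
The recombinant classes are z+ vi and z vi+: 18 + 13 = 31.
Recombination frequency = 31/200 = 0.1550 ≈ 15.5%, i.e. 15.5 centimorgans.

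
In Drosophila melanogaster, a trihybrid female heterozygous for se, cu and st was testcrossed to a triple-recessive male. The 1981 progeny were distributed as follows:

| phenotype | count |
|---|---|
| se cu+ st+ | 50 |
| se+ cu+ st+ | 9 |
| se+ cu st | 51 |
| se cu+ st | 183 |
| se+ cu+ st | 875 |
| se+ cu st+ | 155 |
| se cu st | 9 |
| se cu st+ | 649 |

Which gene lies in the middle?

The two most frequent reciprocal classes, se cu st+ and se+ cu+ st, are the parental types, so the F1 was se cu st+ / se+ cu+ st.
The two rarest classes, se cu st and se+ cu+ st+, are the double crossovers. Comparing them with the parentals, only the st allele has switched, so st is the middle locus and the order is se – st – cu.

st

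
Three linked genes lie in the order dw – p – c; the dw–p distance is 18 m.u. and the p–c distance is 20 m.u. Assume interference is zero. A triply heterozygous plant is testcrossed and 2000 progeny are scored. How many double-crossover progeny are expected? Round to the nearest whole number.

72

Map distances give recombination frequencies of 0.180 and 0.200 for the two intervals.
With no interference, expected double-crossover frequency = 0.180 × 0.200 = 0.03600.
Expected number = 0.03600 × 2000 = 72.00 ≈ 72.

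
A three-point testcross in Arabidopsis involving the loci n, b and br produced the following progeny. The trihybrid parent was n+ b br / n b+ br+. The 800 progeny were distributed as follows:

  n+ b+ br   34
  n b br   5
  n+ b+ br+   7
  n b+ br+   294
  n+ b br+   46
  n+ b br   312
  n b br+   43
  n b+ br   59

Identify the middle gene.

n

The two rarest classes, n b br and n+ b+ br+, are the double crossovers. Comparing them with the parentals, only the n allele has switched, so n is the middle locus and the order is br – n – b.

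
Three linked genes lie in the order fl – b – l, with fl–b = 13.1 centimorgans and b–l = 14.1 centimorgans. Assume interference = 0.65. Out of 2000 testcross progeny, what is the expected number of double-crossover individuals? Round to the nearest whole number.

Map distances give recombination frequencies of 0.131 and 0.141 for the two intervals.
With interference 0.65 (so coincidence = 0.35), expected double-crossover frequency = 0.131 × 0.141 × 0.35 = 0.00646.
Expected number = 0.00646 × 2000 = 12.93 ≈ 13.

13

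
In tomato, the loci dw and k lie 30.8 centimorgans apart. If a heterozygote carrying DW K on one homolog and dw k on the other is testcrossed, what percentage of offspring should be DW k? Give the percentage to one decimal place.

15.4%

A map distance of 30.8 centimorgans corresponds to a recombination frequency of 0.308.
The F1 is DW K / dw k, so DW k is a recombinant gamete class with expected frequency r/2 = 0.308/2 = 0.1540.
That is 0.1540 = 15.4% of the progeny.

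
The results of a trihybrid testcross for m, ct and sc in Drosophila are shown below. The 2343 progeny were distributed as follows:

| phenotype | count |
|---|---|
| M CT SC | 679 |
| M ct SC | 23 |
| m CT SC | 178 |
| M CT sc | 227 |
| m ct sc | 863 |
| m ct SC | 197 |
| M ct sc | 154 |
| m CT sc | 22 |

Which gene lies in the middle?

ct

The two most frequent reciprocal classes, M CT SC and m ct sc, are the parental types, so the F1 was M CT SC / m ct sc.
The two rarest classes, M ct SC and m CT sc, are the double crossovers. Comparing them with the parentals, only the ct allele has switched, so ct is the middle locus and the order is m – ct – sc.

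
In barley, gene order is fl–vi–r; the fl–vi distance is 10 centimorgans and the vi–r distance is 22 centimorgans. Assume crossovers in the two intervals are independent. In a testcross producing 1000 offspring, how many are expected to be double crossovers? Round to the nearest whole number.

22

Map distances give recombination frequencies of 0.100 and 0.220 for the two intervals.
With no interference, expected double-crossover frequency = 0.100 × 0.220 = 0.02200.
Expected number = 0.02200 × 1000 = 22.00 ≈ 22.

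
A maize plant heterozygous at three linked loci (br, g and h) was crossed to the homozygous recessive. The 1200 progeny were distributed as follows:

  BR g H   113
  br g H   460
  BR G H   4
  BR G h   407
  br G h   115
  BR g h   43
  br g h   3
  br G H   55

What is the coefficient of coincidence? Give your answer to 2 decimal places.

0.34

The two most frequent reciprocal classes, br g H and BR G h, are the parental types, so the F1 was br g H / BR G h.
The two rarest classes, br g h and BR G H, are the double crossovers. Comparing them with the parentals, only the h allele has switched, so h is the middle locus and the order is br – h – g.
br–h: (228 + 7)/1200 = 0.1958; h–g: (98 + 7)/1200 = 0.0875.
Expected DCO frequency = 0.1958 × 0.0875 ≈ 0.01713; observed = 7/1200 ≈ 0.00583.
Coefficient of coincidence = 0.00583/0.01713 ≈ 0.34.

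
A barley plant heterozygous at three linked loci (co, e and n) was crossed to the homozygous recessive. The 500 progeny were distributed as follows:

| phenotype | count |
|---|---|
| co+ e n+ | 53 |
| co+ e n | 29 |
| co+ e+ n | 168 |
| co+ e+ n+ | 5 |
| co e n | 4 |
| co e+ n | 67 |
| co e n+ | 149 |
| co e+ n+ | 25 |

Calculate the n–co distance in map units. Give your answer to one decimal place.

25.8 map units

The two most frequent reciprocal classes, co e n+ and co+ e+ n, are the parental types, so the F1 was co e n+ / co+ e+ n.
The two rarest classes, co e n and co+ e+ n+, are the double crossovers. Comparing them with the parentals, only the n allele has switched, so n is the middle locus and the order is e – n – co.
Crossovers in the n–co interval produce the single-crossover classes co+ e n+ and co e+ n (53 + 67 = 120) plus the double crossovers (9).
RF(n–co) = (120 + 9) / 500 = 129/500 = 0.2580 → 25.8 map units.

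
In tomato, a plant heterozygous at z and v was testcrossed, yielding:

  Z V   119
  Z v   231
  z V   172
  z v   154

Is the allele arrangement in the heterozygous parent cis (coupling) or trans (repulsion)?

The two most frequent classes are Z v (231) and z V (172); these are the parental (non-recombinant) types.
So the F1 carried Z v on one chromosome and z V on the other — the recessive alleles are on opposite chromosomes (trans / repulsion).

trans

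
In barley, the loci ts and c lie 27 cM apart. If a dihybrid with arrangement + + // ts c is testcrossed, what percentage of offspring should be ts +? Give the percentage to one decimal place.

13.5%

A map distance of 27 cM corresponds to a recombination frequency of 0.270.
The F1 is + + / ts c, so ts + is a recombinant gamete class with expected frequency r/2 = 0.270/2 = 0.1350.
That is 0.1350 = 13.5% of the progeny.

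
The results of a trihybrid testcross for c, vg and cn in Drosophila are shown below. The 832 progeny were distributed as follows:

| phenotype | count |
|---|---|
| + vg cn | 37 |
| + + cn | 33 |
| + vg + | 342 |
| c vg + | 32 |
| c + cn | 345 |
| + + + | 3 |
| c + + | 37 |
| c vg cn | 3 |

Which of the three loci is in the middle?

The two most frequent reciprocal classes, + vg + and c + cn, are the parental types, so the F1 was + vg + / c + cn.
The two rarest classes, + + + and c vg cn, are the double crossovers. Comparing them with the parentals, only the vg allele has switched, so vg is the middle locus and the order is cn – vg – c.

vg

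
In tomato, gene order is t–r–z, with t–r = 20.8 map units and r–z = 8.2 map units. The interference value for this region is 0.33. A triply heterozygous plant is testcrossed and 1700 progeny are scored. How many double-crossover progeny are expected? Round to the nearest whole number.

Map distances give recombination frequencies of 0.208 and 0.082 for the two intervals.
With interference 0.33 (so coincidence = 0.67), expected double-crossover frequency = 0.208 × 0.082 × 0.67 = 0.01143.
Expected number = 0.01143 × 1700 = 19.43 ≈ 19.

19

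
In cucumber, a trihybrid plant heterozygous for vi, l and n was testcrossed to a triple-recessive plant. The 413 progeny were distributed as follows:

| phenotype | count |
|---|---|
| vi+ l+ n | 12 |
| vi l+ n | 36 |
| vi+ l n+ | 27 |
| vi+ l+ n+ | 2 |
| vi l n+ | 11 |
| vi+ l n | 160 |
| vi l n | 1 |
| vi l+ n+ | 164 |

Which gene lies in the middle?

vi

The two most frequent reciprocal classes, vi+ l n and vi l+ n+, are the parental types, so the F1 was vi+ l n / vi l+ n+.
The two rarest classes, vi l n and vi+ l+ n+, are the double crossovers. Comparing them with the parentals, only the vi allele has switched, so vi is the middle locus and the order is l – vi – n.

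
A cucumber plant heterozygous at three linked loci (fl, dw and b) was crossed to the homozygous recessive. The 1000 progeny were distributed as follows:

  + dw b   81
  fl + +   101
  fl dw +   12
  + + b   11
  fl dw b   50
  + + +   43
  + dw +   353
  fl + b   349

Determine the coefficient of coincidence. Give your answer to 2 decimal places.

The two most frequent reciprocal classes, + dw + and fl + b, are the parental types, so the F1 was + dw + / fl + b.
The two rarest classes, fl dw + and + + b, are the double crossovers. Comparing them with the parentals, only the fl allele has switched, so fl is the middle locus and the order is b – fl – dw.
b–fl: (182 + 23)/1000 = 0.2050; fl–dw: (93 + 23)/1000 = 0.1160.
Expected DCO frequency = 0.2050 × 0.1160 ≈ 0.02378; observed = 23/1000 ≈ 0.02300.
Coefficient of coincidence = 0.02300/0.02378 ≈ 0.97.

0.97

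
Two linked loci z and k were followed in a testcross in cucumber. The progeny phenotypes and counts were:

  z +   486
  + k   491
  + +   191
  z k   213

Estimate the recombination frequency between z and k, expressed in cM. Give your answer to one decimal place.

29.3 cM

The two most frequent classes, + k (491) and z + (486), are the parental types, so the F1 was + k / z +.
The recombinant classes are + + and z k: 191 + 213 = 404.
Recombination frequency = 404/1381 = 0.2925 ≈ 29.3%, i.e. 29.3 cM.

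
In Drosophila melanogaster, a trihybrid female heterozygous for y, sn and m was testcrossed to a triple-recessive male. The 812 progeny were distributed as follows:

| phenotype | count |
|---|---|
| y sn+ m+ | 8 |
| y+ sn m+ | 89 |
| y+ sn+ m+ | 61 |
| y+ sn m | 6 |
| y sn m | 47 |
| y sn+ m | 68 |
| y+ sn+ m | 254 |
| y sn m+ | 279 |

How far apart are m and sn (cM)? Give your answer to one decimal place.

The two most frequent reciprocal classes, y sn m+ and y+ sn+ m, are the parental types, so the F1 was y sn m+ / y+ sn+ m.
The two rarest classes, y sn+ m+ and y+ sn m, are the double crossovers. Comparing them with the parentals, only the sn allele has switched, so sn is the middle locus and the order is m – sn – y.
Crossovers in the m–sn interval produce the single-crossover classes y sn m and y+ sn+ m+ (47 + 61 = 108) plus the double crossovers (14).
RF(m–sn) = (108 + 14) / 812 = 122/812 = 0.1502 → 15.0 cM.

15.0 cM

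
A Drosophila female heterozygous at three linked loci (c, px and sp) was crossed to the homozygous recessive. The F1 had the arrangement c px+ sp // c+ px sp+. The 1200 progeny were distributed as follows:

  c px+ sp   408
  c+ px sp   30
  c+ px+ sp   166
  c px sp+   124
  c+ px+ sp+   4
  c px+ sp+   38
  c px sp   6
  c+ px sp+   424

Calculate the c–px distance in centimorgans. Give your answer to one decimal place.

25.0 centimorgans

The two rarest classes, c px sp and c+ px+ sp+, are the double crossovers. Comparing them with the parentals, only the px allele has switched, so px is the middle locus and the order is sp – px – c.
Crossovers in the px–c interval produce the single-crossover classes c+ px+ sp and c px sp+ (166 + 124 = 290) plus the double crossovers (10).
RF(px–c) = (290 + 10) / 1200 = 300/1200 = 0.2500 → 25.0 centimorgans.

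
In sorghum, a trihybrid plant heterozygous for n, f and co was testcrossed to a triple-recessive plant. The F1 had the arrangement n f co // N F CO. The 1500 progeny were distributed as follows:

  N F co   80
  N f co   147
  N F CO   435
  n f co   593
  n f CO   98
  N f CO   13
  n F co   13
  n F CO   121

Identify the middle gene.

f

The two rarest classes, n F co and N f CO, are the double crossovers. Comparing them with the parentals, only the f allele has switched, so f is the middle locus and the order is n – f – co.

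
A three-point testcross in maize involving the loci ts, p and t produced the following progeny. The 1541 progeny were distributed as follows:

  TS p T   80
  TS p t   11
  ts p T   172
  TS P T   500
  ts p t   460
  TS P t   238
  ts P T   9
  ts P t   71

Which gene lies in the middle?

The two most frequent reciprocal classes, TS P T and ts p t, are the parental types, so the F1 was TS P T / ts p t.
The two rarest classes, ts P T and TS p t, are the double crossovers. Comparing them with the parentals, only the ts allele has switched, so ts is the middle locus and the order is p – ts – t.

ts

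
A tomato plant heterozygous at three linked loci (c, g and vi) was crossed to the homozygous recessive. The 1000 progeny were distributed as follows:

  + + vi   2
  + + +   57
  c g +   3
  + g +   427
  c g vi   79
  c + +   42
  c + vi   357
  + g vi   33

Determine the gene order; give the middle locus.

c

The two most frequent reciprocal classes, c + vi and + g +, are the parental types, so the F1 was c + vi / + g +.
The two rarest classes, + + vi and c g +, are the double crossovers. Comparing them with the parentals, only the c allele has switched, so c is the middle locus and the order is vi – c – g.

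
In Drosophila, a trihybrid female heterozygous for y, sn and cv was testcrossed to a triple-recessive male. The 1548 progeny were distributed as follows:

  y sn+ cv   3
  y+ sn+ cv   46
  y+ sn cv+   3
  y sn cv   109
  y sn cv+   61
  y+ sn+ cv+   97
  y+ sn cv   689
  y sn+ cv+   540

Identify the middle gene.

cv

The two most frequent reciprocal classes, y sn+ cv+ and y+ sn cv, are the parental types, so the F1 was y sn+ cv+ / y+ sn cv.
The two rarest classes, y sn+ cv and y+ sn cv+, are the double crossovers. Comparing them with the parentals, only the cv allele has switched, so cv is the middle locus and the order is y – cv – sn.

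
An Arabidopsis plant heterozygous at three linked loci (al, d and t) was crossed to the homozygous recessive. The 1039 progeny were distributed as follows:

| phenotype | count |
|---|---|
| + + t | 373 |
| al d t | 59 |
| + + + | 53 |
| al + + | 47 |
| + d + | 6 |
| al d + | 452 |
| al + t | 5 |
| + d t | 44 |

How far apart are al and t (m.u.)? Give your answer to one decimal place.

11.8 m.u.

The two most frequent reciprocal classes, + + t and al d +, are the parental types, so the F1 was + + t / al d +.
The two rarest classes, al + t and + d +, are the double crossovers. Comparing them with the parentals, only the al allele has switched, so al is the middle locus and the order is t – al – d.
Crossovers in the t–al interval produce the single-crossover classes + + + and al d t (53 + 59 = 112) plus the double crossovers (11).
RF(t–al) = (112 + 11) / 1039 = 123/1039 = 0.1184 → 11.8 m.u.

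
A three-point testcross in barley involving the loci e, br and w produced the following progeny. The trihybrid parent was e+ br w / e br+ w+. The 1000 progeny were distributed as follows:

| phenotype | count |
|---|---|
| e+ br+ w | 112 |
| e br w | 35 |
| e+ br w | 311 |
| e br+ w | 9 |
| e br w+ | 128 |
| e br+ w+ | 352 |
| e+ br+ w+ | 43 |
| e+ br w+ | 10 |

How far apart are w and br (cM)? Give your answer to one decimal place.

25.9 cM

The two rarest classes, e+ br w+ and e br+ w, are the double crossovers. Comparing them with the parentals, only the w allele has switched, so w is the middle locus and the order is e – w – br.
Crossovers in the w–br interval produce the single-crossover classes e+ br+ w and e br w+ (112 + 128 = 240) plus the double crossovers (19).
RF(w–br) = (240 + 19) / 1000 = 259/1000 = 0.2590 → 25.9 cM.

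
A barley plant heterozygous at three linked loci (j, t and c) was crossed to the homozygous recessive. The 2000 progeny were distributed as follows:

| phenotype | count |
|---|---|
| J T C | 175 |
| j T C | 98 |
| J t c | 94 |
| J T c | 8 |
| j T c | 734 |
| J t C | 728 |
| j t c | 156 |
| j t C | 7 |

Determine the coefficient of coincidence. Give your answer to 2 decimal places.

0.42

The two most frequent reciprocal classes, J t C and j T c, are the parental types, so the F1 was J t C / j T c.
The two rarest classes, j t C and J T c, are the double crossovers. Comparing them with the parentals, only the j allele has switched, so j is the middle locus and the order is t – j – c.
t–j: (331 + 15)/2000 = 0.1730; j–c: (192 + 15)/2000 = 0.1035.
Expected DCO frequency = 0.1730 × 0.1035 ≈ 0.01791; observed = 15/2000 ≈ 0.00750.
Coefficient of coincidence = 0.00750/0.01791 ≈ 0.42.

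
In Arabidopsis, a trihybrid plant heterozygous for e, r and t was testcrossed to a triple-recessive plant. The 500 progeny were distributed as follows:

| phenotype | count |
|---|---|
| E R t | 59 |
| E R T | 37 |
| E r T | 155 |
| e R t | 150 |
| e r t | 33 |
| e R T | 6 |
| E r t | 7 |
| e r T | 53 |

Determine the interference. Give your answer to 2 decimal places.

0.37

The two most frequent reciprocal classes, E r T and e R t, are the parental types, so the F1 was E r T / e R t.
The two rarest classes, E r t and e R T, are the double crossovers. Comparing them with the parentals, only the t allele has switched, so t is the middle locus and the order is e – t – r.
e–t: (112 + 13)/500 = 0.2500; t–r: (70 + 13)/500 = 0.1660.
Expected DCO frequency = 0.2500 × 0.1660 ≈ 0.04150; observed = 13/500 ≈ 0.02600.
Coefficient of coincidence = 0.02600/0.04150 ≈ 0.63; interference = 1 − 0.63 = 0.37.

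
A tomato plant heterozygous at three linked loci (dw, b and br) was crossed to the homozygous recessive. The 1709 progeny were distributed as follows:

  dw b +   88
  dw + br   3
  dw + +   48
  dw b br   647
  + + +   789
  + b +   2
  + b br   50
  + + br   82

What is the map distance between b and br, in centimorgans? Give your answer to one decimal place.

The two most frequent reciprocal classes, + + + and dw b br, are the parental types, so the F1 was + + + / dw b br.
The two rarest classes, + b + and dw + br, are the double crossovers. Comparing them with the parentals, only the b allele has switched, so b is the middle locus and the order is dw – b – br.
Crossovers in the b–br interval produce the single-crossover classes + + br and dw b + (82 + 88 = 170) plus the double crossovers (5).
RF(b–br) = (170 + 5) / 1709 = 175/1709 = 0.1024 → 10.2 centimorgans.

10.2 centimorgans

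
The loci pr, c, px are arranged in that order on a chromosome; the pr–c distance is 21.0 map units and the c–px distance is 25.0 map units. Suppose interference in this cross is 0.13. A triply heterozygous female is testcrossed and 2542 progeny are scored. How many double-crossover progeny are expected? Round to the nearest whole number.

116

Map distances give recombination frequencies of 0.210 and 0.250 for the two intervals.
With interference 0.13 (so coincidence = 0.87), expected double-crossover frequency = 0.210 × 0.250 × 0.87 = 0.04568.
Expected number = 0.04568 × 2542 = 116.11 ≈ 116.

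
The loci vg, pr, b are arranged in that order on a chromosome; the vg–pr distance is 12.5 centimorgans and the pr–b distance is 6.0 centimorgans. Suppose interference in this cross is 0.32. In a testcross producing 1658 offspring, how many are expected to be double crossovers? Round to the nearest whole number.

Map distances give recombination frequencies of 0.125 and 0.060 for the two intervals.
With interference 0.32 (so coincidence = 0.68), expected double-crossover frequency = 0.125 × 0.060 × 0.68 = 0.00510.
Expected number = 0.00510 × 1658 = 8.46 ≈ 8.

8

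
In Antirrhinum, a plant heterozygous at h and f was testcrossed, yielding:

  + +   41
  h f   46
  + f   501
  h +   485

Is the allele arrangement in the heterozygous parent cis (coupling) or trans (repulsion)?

The two most frequent classes are + f (501) and h + (485); these are the parental (non-recombinant) types.
So the F1 carried + f on one chromosome and h + on the other — the recessive alleles are on opposite chromosomes (trans / repulsion).

trans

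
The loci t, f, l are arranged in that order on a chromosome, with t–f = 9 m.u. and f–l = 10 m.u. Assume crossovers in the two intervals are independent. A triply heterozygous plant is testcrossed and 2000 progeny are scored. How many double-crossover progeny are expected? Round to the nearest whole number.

18

Map distances give recombination frequencies of 0.090 and 0.100 for the two intervals.
With no interference, expected double-crossover frequency = 0.090 × 0.100 = 0.00900.
Expected number = 0.00900 × 2000 = 18.00 ≈ 18.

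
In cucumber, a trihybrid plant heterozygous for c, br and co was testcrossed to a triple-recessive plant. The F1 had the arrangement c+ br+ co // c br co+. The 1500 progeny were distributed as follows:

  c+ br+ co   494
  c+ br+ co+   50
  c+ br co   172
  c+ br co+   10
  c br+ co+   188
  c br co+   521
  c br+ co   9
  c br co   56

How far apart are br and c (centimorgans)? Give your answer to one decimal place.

The two rarest classes, c br+ co and c+ br co+, are the double crossovers. Comparing them with the parentals, only the c allele has switched, so c is the middle locus and the order is co – c – br.
Crossovers in the c–br interval produce the single-crossover classes c+ br co and c br+ co+ (172 + 188 = 360) plus the double crossovers (19).
RF(c–br) = (360 + 19) / 1500 = 379/1500 = 0.2527 → 25.3 centimorgans.

25.3 centimorgans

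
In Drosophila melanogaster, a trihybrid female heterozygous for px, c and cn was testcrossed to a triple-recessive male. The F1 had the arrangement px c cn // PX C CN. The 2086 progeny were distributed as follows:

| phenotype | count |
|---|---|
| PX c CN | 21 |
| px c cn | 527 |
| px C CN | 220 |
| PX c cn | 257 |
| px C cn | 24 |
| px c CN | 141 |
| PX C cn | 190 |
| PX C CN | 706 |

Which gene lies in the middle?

The two rarest classes, px C cn and PX c CN, are the double crossovers. Comparing them with the parentals, only the c allele has switched, so c is the middle locus and the order is px – c – cn.

c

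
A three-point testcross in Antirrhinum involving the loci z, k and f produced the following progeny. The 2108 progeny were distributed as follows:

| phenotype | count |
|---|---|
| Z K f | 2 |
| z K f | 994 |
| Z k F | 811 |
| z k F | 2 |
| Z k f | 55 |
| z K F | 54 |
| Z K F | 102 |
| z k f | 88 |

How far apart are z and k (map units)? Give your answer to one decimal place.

The two most frequent reciprocal classes, z K f and Z k F, are the parental types, so the F1 was z K f / Z k F.
The two rarest classes, Z K f and z k F, are the double crossovers. Comparing them with the parentals, only the z allele has switched, so z is the middle locus and the order is f – z – k.
Crossovers in the z–k interval produce the single-crossover classes z k f and Z K F (88 + 102 = 190) plus the double crossovers (4).
RF(z–k) = (190 + 4) / 2108 = 194/2108 = 0.0920 → 9.2 map units.

9.2 map units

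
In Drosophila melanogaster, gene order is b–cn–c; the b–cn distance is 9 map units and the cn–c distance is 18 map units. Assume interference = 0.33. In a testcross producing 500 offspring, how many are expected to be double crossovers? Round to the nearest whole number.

5

Map distances give recombination frequencies of 0.090 and 0.180 for the two intervals.
With interference 0.33 (so coincidence = 0.67), expected double-crossover frequency = 0.090 × 0.180 × 0.67 = 0.01085.
Expected number = 0.01085 × 500 = 5.43 ≈ 5.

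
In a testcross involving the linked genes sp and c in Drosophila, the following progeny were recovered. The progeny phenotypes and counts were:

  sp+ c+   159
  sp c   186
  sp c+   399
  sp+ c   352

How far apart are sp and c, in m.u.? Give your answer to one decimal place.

The two most frequent classes, sp+ c (352) and sp c+ (399), are the parental types, so the F1 was sp+ c / sp c+.
The recombinant classes are sp+ c+ and sp c: 159 + 186 = 345.
Recombination frequency = 345/1096 = 0.3148 ≈ 31.5%, i.e. 31.5 m.u.

31.5 m.u.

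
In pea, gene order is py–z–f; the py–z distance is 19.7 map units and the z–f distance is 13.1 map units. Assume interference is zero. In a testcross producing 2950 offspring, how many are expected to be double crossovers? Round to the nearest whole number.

Map distances give recombination frequencies of 0.197 and 0.131 for the two intervals.
With no interference, expected double-crossover frequency = 0.197 × 0.131 = 0.02581.
Expected number = 0.02581 × 2950 = 76.13 ≈ 76.

76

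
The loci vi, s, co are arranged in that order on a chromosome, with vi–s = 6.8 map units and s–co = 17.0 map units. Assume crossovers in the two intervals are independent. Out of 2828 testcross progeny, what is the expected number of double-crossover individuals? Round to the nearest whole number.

Map distances give recombination frequencies of 0.068 and 0.170 for the two intervals.
With no interference, expected double-crossover frequency = 0.068 × 0.170 = 0.01156.
Expected number = 0.01156 × 2828 = 32.69 ≈ 33.

33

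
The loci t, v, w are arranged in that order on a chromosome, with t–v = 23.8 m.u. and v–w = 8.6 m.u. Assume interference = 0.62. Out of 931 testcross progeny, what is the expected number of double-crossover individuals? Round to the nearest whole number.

7

Map distances give recombination frequencies of 0.238 and 0.086 for the two intervals.
With interference 0.62 (so coincidence = 0.38), expected double-crossover frequency = 0.238 × 0.086 × 0.38 = 0.00778.
Expected number = 0.00778 × 931 = 7.24 ≈ 7.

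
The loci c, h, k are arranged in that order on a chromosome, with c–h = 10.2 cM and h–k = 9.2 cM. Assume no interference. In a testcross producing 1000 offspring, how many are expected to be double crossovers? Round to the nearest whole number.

9

Map distances give recombination frequencies of 0.102 and 0.092 for the two intervals.
With no interference, expected double-crossover frequency = 0.102 × 0.092 = 0.00938.
Expected number = 0.00938 × 1000 = 9.38 ≈ 9.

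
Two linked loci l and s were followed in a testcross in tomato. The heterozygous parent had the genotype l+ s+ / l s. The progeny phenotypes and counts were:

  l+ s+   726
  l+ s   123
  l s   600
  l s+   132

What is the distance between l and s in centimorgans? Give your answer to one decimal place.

The recombinant classes are l+ s and l s+: 123 + 132 = 255.
Recombination frequency = 255/1581 = 0.1613 ≈ 16.1%, i.e. 16.1 centimorgans.

16.1 centimorgans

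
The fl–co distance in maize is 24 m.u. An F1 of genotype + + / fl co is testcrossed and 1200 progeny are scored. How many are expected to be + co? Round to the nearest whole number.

144

A map distance of 24 m.u. corresponds to a recombination frequency of 0.240.
The F1 is + + / fl co, so + co is a recombinant gamete class with expected frequency r/2 = 0.240/2 = 0.1200.
Expected number = 0.1200 × 1200 = 144.00 ≈ 144.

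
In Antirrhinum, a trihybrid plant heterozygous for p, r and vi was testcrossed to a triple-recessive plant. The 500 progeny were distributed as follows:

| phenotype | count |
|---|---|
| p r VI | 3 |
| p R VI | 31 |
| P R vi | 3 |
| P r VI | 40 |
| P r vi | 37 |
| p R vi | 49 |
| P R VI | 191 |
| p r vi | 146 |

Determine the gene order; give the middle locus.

vi

The two most frequent reciprocal classes, p r vi and P R VI, are the parental types, so the F1 was p r vi / P R VI.
The two rarest classes, p r VI and P R vi, are the double crossovers. Comparing them with the parentals, only the vi allele has switched, so vi is the middle locus and the order is p – vi – r.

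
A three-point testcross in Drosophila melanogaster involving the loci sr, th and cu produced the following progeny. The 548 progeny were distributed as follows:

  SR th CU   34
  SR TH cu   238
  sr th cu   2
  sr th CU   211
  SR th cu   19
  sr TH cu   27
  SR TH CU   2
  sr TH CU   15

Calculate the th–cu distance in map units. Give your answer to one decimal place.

6.9 map units

The two most frequent reciprocal classes, sr th CU and SR TH cu, are the parental types, so the F1 was sr th CU / SR TH cu.
The two rarest classes, sr th cu and SR TH CU, are the double crossovers. Comparing them with the parentals, only the cu allele has switched, so cu is the middle locus and the order is sr – cu – th.
Crossovers in the cu–th interval produce the single-crossover classes sr TH CU and SR th cu (15 + 19 = 34) plus the double crossovers (4).
RF(cu–th) = (34 + 4) / 548 = 38/548 = 0.0693 → 6.9 map units.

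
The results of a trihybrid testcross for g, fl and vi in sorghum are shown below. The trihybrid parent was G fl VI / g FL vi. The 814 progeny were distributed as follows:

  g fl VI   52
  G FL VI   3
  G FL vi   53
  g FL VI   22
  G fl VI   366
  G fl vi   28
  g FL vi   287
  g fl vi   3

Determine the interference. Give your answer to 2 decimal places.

0.21

The two rarest classes, G FL VI and g fl vi, are the double crossovers. Comparing them with the parentals, only the fl allele has switched, so fl is the middle locus and the order is g – fl – vi.
g–fl: (105 + 6)/814 = 0.1364; fl–vi: (50 + 6)/814 = 0.0688.
Expected DCO frequency = 0.1364 × 0.0688 ≈ 0.00938; observed = 6/814 ≈ 0.00737.
Coefficient of coincidence = 0.00737/0.00938 ≈ 0.79; interference = 1 − 0.79 = 0.21.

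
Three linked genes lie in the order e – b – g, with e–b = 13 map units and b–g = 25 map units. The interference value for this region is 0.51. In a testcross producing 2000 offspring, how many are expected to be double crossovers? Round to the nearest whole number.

Map distances give recombination frequencies of 0.130 and 0.250 for the two intervals.
With interference 0.51 (so coincidence = 0.49), expected double-crossover frequency = 0.130 × 0.250 × 0.49 = 0.01593.
Expected number = 0.01593 × 2000 = 31.85 ≈ 32.

32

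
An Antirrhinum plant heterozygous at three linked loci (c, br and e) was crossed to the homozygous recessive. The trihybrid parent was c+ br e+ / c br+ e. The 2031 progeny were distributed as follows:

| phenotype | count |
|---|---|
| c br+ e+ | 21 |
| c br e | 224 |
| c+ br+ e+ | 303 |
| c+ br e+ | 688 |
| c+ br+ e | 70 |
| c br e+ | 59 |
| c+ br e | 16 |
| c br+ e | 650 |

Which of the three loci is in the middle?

The two rarest classes, c+ br e and c br+ e+, are the double crossovers. Comparing them with the parentals, only the e allele has switched, so e is the middle locus and the order is br – e – c.

e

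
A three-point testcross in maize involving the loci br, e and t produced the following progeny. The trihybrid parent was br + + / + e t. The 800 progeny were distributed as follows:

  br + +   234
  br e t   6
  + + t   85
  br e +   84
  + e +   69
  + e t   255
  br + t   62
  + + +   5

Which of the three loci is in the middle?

The two rarest classes, + + + and br e t, are the double crossovers. Comparing them with the parentals, only the br allele has switched, so br is the middle locus and the order is t – br – e.

br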